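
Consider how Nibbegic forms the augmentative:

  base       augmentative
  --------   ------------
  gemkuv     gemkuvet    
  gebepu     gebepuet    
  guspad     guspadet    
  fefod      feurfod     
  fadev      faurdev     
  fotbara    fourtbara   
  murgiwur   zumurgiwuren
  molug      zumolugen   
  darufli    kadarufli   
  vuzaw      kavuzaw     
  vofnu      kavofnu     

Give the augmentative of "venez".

"venez" begins with v-. The stems beginning with v- (vuzaw → kavuzaw, vofnu → kavofnu) add the prefix ka-.
The other patterns: stems beginning with g- add -et; stems beginning with f- insert -ur- after the first vowel; stems beginning with m- add zu- … -en around the stem.
So venez → kavenez.

kavenez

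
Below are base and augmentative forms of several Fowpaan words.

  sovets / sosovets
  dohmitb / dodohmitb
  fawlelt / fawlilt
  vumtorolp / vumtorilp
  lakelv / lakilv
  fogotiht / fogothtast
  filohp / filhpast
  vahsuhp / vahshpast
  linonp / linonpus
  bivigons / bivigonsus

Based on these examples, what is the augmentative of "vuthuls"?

fawlelt and fogotiht both end in -t yet inflect differently (fawlilt, fogothtast), so the final letter is not what conditions the rule; the second-to-last letter is.
"vuthuls" has second-to-last letter 'l'. The stems whose second-to-last letter is 'l' (fawlelt → fawlilt, vumtorolp → vumtorilp, lakelv → lakilv) change the last vowel to 'i'.
The other patterns: stems whose second-to-last letter is 't' repeat the first consonant+vowel as a prefix; stems whose second-to-last letter is 'h' delete the last vowel and add -ast; stems whose second-to-last letter is 'n' add -us.
So vuthuls → vuthils.

vuthils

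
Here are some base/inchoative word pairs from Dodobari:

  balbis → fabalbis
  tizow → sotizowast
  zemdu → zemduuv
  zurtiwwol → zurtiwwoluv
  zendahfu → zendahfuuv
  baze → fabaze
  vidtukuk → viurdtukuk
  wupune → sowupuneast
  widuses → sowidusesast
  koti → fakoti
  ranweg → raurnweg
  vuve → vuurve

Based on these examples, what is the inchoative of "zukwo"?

zukwouv

widuses and balbis both end in -s yet inflect differently (sowidusesast, fabalbis), so the final letter is not what conditions the rule; the first letter is.
"zukwo" begins with z-. The stems beginning with z- (zemdu → zemduuv, zurtiwwol → zurtiwwoluv, zendahfu → zendahfuuv) add -uv.
So zukwo → zukwouv.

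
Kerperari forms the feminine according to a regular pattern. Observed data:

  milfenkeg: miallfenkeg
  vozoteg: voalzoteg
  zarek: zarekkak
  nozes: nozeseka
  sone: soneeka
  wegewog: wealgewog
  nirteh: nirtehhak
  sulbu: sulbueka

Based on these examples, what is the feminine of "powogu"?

nirteh and vozoteg both have last vowel 'e' yet inflect differently (nirtehhak, voalzoteg), so the last vowel is not what conditions the rule; the final letter is.
"powogu" ends in -u. The one such stem in the data (sulbu → sulbueka) adds -eka, so the same rule applies.
So powogu → powogueka.

powogueka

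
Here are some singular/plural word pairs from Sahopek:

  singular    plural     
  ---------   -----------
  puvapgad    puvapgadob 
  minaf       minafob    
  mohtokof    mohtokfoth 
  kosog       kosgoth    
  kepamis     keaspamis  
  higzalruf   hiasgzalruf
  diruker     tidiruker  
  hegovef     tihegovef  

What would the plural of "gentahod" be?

gentahdoth

"gentahod" has last vowel 'o'. The stems whose last vowel is 'o' (mohtokof → mohtokfoth, kosog → kosgoth) delete the last vowel and add -oth.
So gentahod → gentahdoth.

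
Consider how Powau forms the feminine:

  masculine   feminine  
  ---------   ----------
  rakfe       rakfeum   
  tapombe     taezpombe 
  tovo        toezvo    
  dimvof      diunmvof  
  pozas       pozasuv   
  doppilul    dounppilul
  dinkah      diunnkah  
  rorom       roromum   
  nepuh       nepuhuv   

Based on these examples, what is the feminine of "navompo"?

rakfe and tapombe both end in -e yet inflect differently (rakfeum, taezpombe), so the final letter is not what conditions the rule; the first letter is.
"navompo" begins with n-. The one such stem in the data (nepuh → nepuhuv) adds -uv, so the same rule applies.
So navompo → navompouv.

navompouv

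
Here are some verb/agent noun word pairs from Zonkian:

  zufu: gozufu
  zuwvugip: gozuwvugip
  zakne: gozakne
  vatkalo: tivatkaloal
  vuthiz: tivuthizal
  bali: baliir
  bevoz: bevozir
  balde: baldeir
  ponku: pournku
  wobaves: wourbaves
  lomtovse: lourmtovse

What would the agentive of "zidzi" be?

gozidzi

vuthiz and bevoz both end in -z yet inflect differently (tivuthizal, bevozir), so the final letter is not what conditions the rule; the first letter is.
"zidzi" begins with z-. The stems beginning with z- (zufu → gozufu, zuwvugip → gozuwvugip, zakne → gozakne) add the prefix go-.
The other patterns: stems beginning with v- add ti- … -al around the stem; stems beginning with b- add -ir; stems beginning with l-, p- or w- insert -ur- after the first vowel.
So zidzi → gozidzi.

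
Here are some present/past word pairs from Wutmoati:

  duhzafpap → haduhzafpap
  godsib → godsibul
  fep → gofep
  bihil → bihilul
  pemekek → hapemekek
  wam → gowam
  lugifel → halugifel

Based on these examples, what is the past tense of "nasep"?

nasepul

fep and duhzafpap both end in -p yet inflect differently (gofep, haduhzafpap), so the final letter is not what conditions the rule; the number of vowels is.
"nasep" has 2 vowels. The stems with 2 vowels (godsib → godsibul, bihil → bihilul) add -ul.
So nasep → nasepul.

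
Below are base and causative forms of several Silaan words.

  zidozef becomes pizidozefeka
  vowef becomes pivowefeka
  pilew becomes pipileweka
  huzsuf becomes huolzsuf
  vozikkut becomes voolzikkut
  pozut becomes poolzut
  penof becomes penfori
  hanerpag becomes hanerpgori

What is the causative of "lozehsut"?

zidozef and huzsuf both end in -f yet inflect differently (pizidozefeka, huolzsuf), so the final letter is not what conditions the rule; the last vowel is.
"lozehsut" has last vowel 'u'. The stems whose last vowel is 'u' (huzsuf → huolzsuf, vozikkut → voolzikkut, pozut → poolzut) insert -ol- after the first vowel.
So lozehsut → loolzehsut.

loolzehsut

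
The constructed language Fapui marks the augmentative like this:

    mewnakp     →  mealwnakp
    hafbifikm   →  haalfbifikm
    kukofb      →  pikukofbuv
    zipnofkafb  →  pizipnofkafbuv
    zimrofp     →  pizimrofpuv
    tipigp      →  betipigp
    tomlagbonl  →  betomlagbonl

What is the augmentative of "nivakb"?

nialvakb

mewnakp and zimrofp both end in -p yet inflect differently (mealwnakp, pizimrofpuv), so the final letter is not what conditions the rule; the second-to-last letter is.
"nivakb" has second-to-last letter 'k'. The stems whose second-to-last letter is 'k' (mewnakp → mealwnakp, hafbifikm → haalfbifikm) insert -al- after the first vowel.
So nivakb → nialvakb.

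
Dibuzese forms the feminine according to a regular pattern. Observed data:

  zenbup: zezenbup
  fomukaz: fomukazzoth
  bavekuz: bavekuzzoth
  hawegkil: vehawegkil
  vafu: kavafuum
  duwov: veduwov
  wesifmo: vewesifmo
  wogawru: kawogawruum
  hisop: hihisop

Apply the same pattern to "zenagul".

zenbup and bavekuz both have last vowel 'u' yet inflect differently (zezenbup, bavekuzzoth), so the last vowel is not what conditions the rule; the final letter is.
"zenagul" ends in -l. The one such stem in the data (hawegkil → vehawegkil) adds the prefix ve-, so the same rule applies.
The other patterns: stems ending in -p repeat the first consonant+vowel as a prefix; stems ending in -z double the final consonant and add -oth; stems ending in -u add ka- … -um around the stem.
So zenagul → vezenagul.

vezenagul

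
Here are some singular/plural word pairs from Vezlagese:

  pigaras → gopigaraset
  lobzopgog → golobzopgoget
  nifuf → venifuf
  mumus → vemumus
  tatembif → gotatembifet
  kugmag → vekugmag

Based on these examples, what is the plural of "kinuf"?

vekinuf

nifuf and tatembif both end in -f yet inflect differently (venifuf, gotatembifet), so the final letter is not what conditions the rule; the number of vowels is.
"kinuf" has 2 vowels. The stems with 2 vowels (nifuf → venifuf, mumus → vemumus, kugmag → vekugmag) add the prefix ve-.
The other pattern: stems with 3 vowels add go- … -et around the stem.
So kinuf → vekinuf.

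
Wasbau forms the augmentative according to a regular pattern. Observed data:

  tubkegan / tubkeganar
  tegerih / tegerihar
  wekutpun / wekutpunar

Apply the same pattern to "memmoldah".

Every pair shown (tubkegan → tubkeganar, tegerih → tegerihar, wekutpun → wekutpunar) follows the same rule: add -ar.
So memmoldah → memmoldahar.

memmoldahar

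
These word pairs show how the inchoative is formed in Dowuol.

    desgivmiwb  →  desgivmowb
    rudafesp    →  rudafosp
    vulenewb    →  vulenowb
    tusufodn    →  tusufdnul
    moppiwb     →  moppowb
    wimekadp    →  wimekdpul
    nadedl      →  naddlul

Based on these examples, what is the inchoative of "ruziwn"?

wimekadp and rudafesp both end in -p yet inflect differently (wimekdpul, rudafosp), so the final letter is not what conditions the rule; the second-to-last letter is.
"ruziwn" has second-to-last letter 'w'. The stems whose second-to-last letter is 'w' (desgivmiwb → desgivmowb, moppiwb → moppowb, vulenewb → vulenowb) change the last vowel to 'o'.
The other pattern: stems whose second-to-last letter is 'd' delete the last vowel and add -ul.
So ruziwn → ruzown.

ruzown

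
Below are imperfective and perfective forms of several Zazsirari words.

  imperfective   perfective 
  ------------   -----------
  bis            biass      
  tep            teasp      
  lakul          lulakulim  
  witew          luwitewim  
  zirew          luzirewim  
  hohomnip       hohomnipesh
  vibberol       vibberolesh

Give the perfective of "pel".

"pel" has 1 vowel. The stems with 1 vowel (bis → biass, tep → teasp) insert -as- after the first vowel.
The other patterns: stems with 2 vowels add lu- … -im around the stem; stems with 3 vowels add -esh.
So pel → peasl.

peasl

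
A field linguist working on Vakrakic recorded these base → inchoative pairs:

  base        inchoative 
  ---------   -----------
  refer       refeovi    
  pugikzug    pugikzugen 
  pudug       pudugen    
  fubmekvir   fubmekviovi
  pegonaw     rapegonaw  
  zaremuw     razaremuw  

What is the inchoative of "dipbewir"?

"dipbewir" ends in -r. The stems ending in -r (refer → refeovi, fubmekvir → fubmekviovi) drop the final letter and add -ovi.
So dipbewir → dipbewiovi.

dipbewiovi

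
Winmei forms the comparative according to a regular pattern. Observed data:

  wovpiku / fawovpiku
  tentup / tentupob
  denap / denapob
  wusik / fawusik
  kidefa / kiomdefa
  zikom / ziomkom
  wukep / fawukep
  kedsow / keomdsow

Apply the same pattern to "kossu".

koomssu

wukep and denap both end in -p yet inflect differently (fawukep, denapob), so the final letter is not what conditions the rule; the first letter is.
"kossu" begins with k-. The stems beginning with k- (kidefa → kiomdefa, kedsow → keomdsow) insert -om- after the first vowel.
The other patterns: stems beginning with w- add the prefix fa-; stems beginning with d- or t- add -ob.
So kossu → koomssu.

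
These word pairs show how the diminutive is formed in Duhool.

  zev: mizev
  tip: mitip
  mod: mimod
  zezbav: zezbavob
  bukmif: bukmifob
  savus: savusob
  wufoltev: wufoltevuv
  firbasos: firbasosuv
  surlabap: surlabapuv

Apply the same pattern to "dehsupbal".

dehsupbaluv

"dehsupbal" has 3 vowels. The stems with 3 vowels (wufoltev → wufoltevuv, firbasos → firbasosuv, surlabap → surlabapuv) add -uv.
So dehsupbal → dehsupbaluv.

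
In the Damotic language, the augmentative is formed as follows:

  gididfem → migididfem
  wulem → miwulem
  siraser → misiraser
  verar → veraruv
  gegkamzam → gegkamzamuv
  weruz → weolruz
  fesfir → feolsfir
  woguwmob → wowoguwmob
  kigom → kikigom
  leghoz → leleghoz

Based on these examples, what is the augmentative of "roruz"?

roolruz

siraser and verar both end in -r yet inflect differently (misiraser, veraruv), so the final letter is not what conditions the rule; the last vowel is.
"roruz" has last vowel 'u'. The one such stem in the data (weruz → weolruz) inserts -ol- after the first vowel (as does fesfir), so the same rule applies.
The other patterns: stems whose last vowel is 'e' add the prefix mi-; stems whose last vowel is 'a' add -uv; stems whose last vowel is 'o' repeat the first consonant+vowel as a prefix.
So roruz → roolruz.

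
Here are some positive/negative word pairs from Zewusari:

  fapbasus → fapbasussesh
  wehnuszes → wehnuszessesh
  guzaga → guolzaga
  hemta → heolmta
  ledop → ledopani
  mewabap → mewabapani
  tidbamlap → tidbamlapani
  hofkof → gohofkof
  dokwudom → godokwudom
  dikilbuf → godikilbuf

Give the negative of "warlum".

guzaga and mewabap both have last vowel 'a' yet inflect differently (guolzaga, mewabapani), so the last vowel is not what conditions the rule; the final letter is.
"warlum" ends in -m. The one such stem in the data (dokwudom → godokwudom) adds the prefix go-, so the same rule applies.
The other patterns: stems ending in -s double the final consonant and add -esh; stems ending in -a insert -ol- after the first vowel; stems ending in -p add -ani.
So warlum → gowarlum.

gowarlum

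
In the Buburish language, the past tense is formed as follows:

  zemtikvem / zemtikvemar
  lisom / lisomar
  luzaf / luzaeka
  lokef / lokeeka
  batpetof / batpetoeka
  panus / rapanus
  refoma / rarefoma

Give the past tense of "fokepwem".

zemtikvem and lokef both have last vowel 'e' yet inflect differently (zemtikvemar, lokeeka), so the last vowel is not what conditions the rule; the final letter is.
"fokepwem" ends in -m. The stems ending in -m (zemtikvem → zemtikvemar, lisom → lisomar) add -ar.
The other patterns: stems ending in -f drop the final letter and add -eka; stems ending in -a or -s add the prefix ra-.
So fokepwem → fokepwemar.

fokepwemar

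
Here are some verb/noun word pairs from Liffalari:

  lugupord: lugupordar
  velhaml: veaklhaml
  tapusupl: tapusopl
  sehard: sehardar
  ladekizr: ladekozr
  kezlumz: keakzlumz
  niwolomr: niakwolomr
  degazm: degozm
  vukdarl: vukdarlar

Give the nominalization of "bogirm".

velhaml and vukdarl both end in -l yet inflect differently (veaklhaml, vukdarlar), so the final letter is not what conditions the rule; the second-to-last letter is.
"bogirm" has second-to-last letter 'r'. The stems whose second-to-last letter is 'r' (sehard → sehardar, vukdarl → vukdarlar, lugupord → lugupordar) add -ar.
The other patterns: stems whose second-to-last letter is 'm' insert -ak- after the first vowel; stems whose second-to-last letter is 'p' or 'z' change the last vowel to 'o'.
So bogirm → bogirmar.

bogirmar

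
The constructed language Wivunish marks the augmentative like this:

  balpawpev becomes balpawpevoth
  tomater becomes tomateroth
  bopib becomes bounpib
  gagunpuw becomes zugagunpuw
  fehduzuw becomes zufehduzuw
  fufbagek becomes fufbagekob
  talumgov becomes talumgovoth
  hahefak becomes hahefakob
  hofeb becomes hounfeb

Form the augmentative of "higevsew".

"higevsew" ends in -w. The stems ending in -w (gagunpuw → zugagunpuw, fehduzuw → zufehduzuw) add the prefix zu-.
The other patterns: stems ending in -k add -ob; stems ending in -b insert -un- after the first vowel; stems ending in -r or -v add -oth.
So higevsew → zuhigevsew.

zuhigevsew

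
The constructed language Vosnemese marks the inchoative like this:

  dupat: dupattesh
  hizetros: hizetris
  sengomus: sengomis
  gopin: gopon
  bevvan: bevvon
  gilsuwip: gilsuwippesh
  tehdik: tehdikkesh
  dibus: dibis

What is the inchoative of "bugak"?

bugakkesh

bevvan and dupat both have last vowel 'a' yet inflect differently (bevvon, dupattesh), so the last vowel is not what conditions the rule; the final letter is.
"bugak" ends in -k. The one such stem in the data (tehdik → tehdikkesh) doubles the final consonant and adds -esh (as do dupat, gilsuwip), so the same rule applies.
So bugak → bugakkesh.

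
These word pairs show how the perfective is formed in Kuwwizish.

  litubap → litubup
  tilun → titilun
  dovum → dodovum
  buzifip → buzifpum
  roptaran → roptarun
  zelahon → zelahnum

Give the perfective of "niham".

nihum

tilun and roptaran both end in -n yet inflect differently (titilun, roptarun), so the final letter is not what conditions the rule; the last vowel is.
"niham" has last vowel 'a'. The stems whose last vowel is 'a' (roptaran → roptarun, litubap → litubup) change the last vowel to 'u'.
The other patterns: stems whose last vowel is 'u' repeat the first consonant+vowel as a prefix; stems whose last vowel is 'i' or 'o' delete the last vowel and add -um.
So niham → nihum.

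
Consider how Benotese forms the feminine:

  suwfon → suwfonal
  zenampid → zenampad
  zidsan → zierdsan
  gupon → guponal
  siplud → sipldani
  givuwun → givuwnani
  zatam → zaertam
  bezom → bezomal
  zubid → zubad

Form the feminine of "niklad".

nierklad

zidsan and suwfon both end in -n yet inflect differently (zierdsan, suwfonal), so the final letter is not what conditions the rule; the last vowel is.
"niklad" has last vowel 'a'. The stems whose last vowel is 'a' (zidsan → zierdsan, zatam → zaertam) insert -er- after the first vowel.
The other patterns: stems whose last vowel is 'i' change the last vowel to 'a'; stems whose last vowel is 'o' add -al; stems whose last vowel is 'u' delete the last vowel and add -ani.
So niklad → nierklad.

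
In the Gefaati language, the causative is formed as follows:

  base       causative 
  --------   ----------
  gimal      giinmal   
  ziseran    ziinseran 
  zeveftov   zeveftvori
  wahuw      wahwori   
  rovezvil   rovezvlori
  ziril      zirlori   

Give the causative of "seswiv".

"seswiv" has last vowel 'i'. The stems whose last vowel is 'i' (rovezvil → rovezvlori, ziril → zirlori) delete the last vowel and add -ori.
The other pattern: stems whose last vowel is 'a' insert -in- after the first vowel.
So seswiv → seswvori.

seswvori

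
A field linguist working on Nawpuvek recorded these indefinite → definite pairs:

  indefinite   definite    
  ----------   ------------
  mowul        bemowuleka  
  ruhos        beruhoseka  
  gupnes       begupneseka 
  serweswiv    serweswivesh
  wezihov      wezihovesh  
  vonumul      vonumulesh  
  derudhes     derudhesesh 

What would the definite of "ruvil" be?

mowul and vonumul both end in -l yet inflect differently (bemowuleka, vonumulesh), so the final letter is not what conditions the rule; the number of vowels is.
"ruvil" has 2 vowels. The stems with 2 vowels (mowul → bemowuleka, ruhos → beruhoseka, gupnes → begupneseka) add be- … -eka around the stem.
The other pattern: stems with 3 vowels add -esh.
So ruvil → beruvileka.

beruvileka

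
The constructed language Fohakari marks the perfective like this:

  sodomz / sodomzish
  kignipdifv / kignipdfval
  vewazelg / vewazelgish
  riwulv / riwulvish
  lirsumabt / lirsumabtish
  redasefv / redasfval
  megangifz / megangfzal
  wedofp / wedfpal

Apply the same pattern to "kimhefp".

"kimhefp" has second-to-last letter 'f'. The stems whose second-to-last letter is 'f' (megangifz → megangfzal, redasefv → redasfval, wedofp → wedfpal) delete the last vowel and add -al.
The other pattern: stems whose second-to-last letter is 'b', 'l' or 'm' add -ish.
So kimhefp → kimhfpal.

kimhfpal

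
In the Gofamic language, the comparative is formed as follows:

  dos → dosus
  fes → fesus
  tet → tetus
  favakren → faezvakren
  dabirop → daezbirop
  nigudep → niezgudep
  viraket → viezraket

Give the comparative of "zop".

zopus

"zop" has 1 vowel. The stems with 1 vowel (dos → dosus, fes → fesus, tet → tetus) add -us.
The other pattern: stems with 3 vowels insert -ez- after the first vowel.
So zop → zopus.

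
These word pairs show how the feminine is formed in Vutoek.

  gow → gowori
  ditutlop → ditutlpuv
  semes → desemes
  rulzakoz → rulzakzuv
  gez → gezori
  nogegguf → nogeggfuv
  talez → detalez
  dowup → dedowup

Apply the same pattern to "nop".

nopori

"nop" has 1 vowel. The stems with 1 vowel (gow → gowori, gez → gezori) add -ori.
So nop → nopori.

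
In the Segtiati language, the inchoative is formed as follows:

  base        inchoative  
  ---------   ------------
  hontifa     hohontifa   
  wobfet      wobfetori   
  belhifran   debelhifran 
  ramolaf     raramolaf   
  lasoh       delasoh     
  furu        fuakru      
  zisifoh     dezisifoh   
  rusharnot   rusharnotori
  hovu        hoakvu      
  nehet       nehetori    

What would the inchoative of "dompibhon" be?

"dompibhon" ends in -n. The one such stem in the data (belhifran → debelhifran) adds the prefix de-, so the same rule applies.
The other patterns: stems ending in -t add -ori; stems ending in -u insert -ak- after the first vowel; stems ending in -a or -f repeat the first consonant+vowel as a prefix.
So dompibhon → dedompibhon.

dedompibhon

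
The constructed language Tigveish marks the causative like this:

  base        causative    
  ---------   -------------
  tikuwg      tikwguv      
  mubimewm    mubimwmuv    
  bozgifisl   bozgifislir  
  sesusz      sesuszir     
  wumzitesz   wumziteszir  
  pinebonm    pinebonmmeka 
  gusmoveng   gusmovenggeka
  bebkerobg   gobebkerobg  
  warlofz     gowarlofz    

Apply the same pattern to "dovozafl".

godovozafl

mubimewm and pinebonm both end in -m yet inflect differently (mubimwmuv, pinebonmmeka), so the final letter is not what conditions the rule; the second-to-last letter is.
"dovozafl" has second-to-last letter 'f'. The one such stem in the data (warlofz → gowarlofz) adds the prefix go-, so the same rule applies.
The other patterns: stems whose second-to-last letter is 'w' delete the last vowel and add -uv; stems whose second-to-last letter is 's' add -ir; stems whose second-to-last letter is 'n' double the final consonant and add -eka.
So dovozafl → godovozafl.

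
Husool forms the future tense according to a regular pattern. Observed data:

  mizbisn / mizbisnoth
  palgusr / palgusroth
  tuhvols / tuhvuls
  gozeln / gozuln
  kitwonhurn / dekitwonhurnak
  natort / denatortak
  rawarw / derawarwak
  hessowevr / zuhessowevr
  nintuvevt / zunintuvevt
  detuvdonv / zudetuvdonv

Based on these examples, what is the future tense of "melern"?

"melern" has second-to-last letter 'r'. The stems whose second-to-last letter is 'r' (kitwonhurn → dekitwonhurnak, natort → denatortak, rawarw → derawarwak) add de- … -ak around the stem.
The other patterns: stems whose second-to-last letter is 's' add -oth; stems whose second-to-last letter is 'l' change the last vowel to 'u'; stems whose second-to-last letter is 'n' or 'v' add the prefix zu-.
So melern → demelernak.

demelernak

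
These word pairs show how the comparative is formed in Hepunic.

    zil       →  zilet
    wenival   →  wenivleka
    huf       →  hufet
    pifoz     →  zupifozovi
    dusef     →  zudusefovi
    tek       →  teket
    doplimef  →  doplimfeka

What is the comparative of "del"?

delet

huf and dusef both end in -f yet inflect differently (hufet, zudusefovi), so the final letter is not what conditions the rule; the number of vowels is.
"del" has 1 vowel. The stems with 1 vowel (huf → hufet, zil → zilet, tek → teket) add -et.
So del → delet.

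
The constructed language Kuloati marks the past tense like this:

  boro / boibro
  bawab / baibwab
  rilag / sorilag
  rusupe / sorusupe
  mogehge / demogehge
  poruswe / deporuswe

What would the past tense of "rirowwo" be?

sorirowwo

rusupe and mogehge both end in -e yet inflect differently (sorusupe, demogehge), so the final letter is not what conditions the rule; the first letter is.
"rirowwo" begins with r-. The stems beginning with r- (rilag → sorilag, rusupe → sorusupe) add the prefix so-.
The other patterns: stems beginning with b- insert -ib- after the first vowel; stems beginning with m- or p- add the prefix de-.
So rirowwo → sorirowwo.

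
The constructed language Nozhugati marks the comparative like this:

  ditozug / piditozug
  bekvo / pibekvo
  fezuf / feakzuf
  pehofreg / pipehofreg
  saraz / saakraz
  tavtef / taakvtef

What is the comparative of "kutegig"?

pikutegig

fezuf and ditozug both have last vowel 'u' yet inflect differently (feakzuf, piditozug), so the last vowel is not what conditions the rule; the final letter is.
"kutegig" ends in -g. The stems ending in -g (ditozug → piditozug, pehofreg → pipehofreg) add the prefix pi-.
So kutegig → pikutegig.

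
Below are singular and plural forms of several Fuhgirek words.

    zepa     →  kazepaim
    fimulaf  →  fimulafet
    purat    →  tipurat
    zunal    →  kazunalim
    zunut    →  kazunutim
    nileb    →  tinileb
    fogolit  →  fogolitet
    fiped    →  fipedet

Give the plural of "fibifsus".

"fibifsus" begins with f-. The stems beginning with f- (fimulaf → fimulafet, fogolit → fogolitet, fiped → fipedet) add -et.
The other patterns: stems beginning with z- add ka- … -im around the stem; stems beginning with n- or p- add the prefix ti-.
So fibifsus → fibifsuset.

fibifsuset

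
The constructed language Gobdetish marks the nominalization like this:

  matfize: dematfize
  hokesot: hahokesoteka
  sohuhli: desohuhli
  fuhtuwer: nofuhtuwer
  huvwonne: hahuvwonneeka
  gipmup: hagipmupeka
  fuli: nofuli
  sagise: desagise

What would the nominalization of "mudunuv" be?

fuli and sohuhli both end in -i yet inflect differently (nofuli, desohuhli), so the final letter is not what conditions the rule; the first letter is.
"mudunuv" begins with m-. The one such stem in the data (matfize → dematfize) adds the prefix de-, so the same rule applies.
The other patterns: stems beginning with f- add the prefix no-; stems beginning with g- or h- add ha- … -eka around the stem.
So mudunuv → demudunuv.

demudunuv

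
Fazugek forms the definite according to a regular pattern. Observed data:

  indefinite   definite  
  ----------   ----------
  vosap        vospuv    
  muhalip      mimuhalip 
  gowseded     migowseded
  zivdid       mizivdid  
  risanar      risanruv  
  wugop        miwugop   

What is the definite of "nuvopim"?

vosap and wugop both end in -p yet inflect differently (vospuv, miwugop), so the final letter is not what conditions the rule; the last vowel is.
"nuvopim" has last vowel 'i'. The stems whose last vowel is 'i' (zivdid → mizivdid, muhalip → mimuhalip) add the prefix mi-.
The other pattern: stems whose last vowel is 'a' delete the last vowel and add -uv.
So nuvopim → minuvopim.

minuvopim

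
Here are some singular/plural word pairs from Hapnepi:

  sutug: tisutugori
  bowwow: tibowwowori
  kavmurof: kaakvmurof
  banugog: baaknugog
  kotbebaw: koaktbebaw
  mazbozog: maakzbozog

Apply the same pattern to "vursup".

"vursup" has 2 vowels. The stems with 2 vowels (sutug → tisutugori, bowwow → tibowwowori) add ti- … -ori around the stem.
So vursup → tivursupori.

tivursupori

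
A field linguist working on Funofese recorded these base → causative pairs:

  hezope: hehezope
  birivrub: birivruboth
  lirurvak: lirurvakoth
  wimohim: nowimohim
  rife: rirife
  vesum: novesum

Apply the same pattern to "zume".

zuzume

vesum and birivrub both have last vowel 'u' yet inflect differently (novesum, birivruboth), so the last vowel is not what conditions the rule; the final letter is.
"zume" ends in -e. The stems ending in -e (rife → rirife, hezope → hehezope) repeat the first consonant+vowel as a prefix.
So zume → zuzume.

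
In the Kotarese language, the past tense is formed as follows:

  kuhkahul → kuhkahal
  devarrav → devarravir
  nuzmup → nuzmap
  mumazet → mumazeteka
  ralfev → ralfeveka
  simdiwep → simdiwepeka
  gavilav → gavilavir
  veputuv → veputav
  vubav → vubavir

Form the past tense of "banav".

veputuv and devarrav both end in -v yet inflect differently (veputav, devarravir), so the final letter is not what conditions the rule; the last vowel is.
"banav" has last vowel 'a'. The stems whose last vowel is 'a' (devarrav → devarravir, vubav → vubavir, gavilav → gavilavir) add -ir.
The other patterns: stems whose last vowel is 'u' change the last vowel to 'a'; stems whose last vowel is 'e' add -eka.
So banav → banavir.

banavir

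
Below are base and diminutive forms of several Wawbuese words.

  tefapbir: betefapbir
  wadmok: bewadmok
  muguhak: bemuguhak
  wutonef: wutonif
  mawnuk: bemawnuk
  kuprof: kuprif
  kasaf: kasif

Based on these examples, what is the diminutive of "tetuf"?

tetif

kuprof and wadmok both have last vowel 'o' yet inflect differently (kuprif, bewadmok), so the last vowel is not what conditions the rule; the final letter is.
"tetuf" ends in -f. The stems ending in -f (kuprof → kuprif, kasaf → kasif, wutonef → wutonif) change the last vowel to 'i'.
So tetuf → tetif.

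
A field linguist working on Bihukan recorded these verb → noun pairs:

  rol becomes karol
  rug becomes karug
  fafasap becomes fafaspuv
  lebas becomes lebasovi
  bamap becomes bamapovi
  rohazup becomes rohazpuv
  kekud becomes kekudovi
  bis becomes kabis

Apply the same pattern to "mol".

kamol

bis and lebas both end in -s yet inflect differently (kabis, lebasovi), so the final letter is not what conditions the rule; the number of vowels is.
"mol" has 1 vowel. The stems with 1 vowel (rug → karug, rol → karol, bis → kabis) add the prefix ka-.
So mol → kamol.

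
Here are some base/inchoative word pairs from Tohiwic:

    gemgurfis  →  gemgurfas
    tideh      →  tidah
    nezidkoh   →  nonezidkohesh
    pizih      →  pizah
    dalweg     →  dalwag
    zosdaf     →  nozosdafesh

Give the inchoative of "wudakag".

"wudakag" has last vowel 'a'. The one such stem in the data (zosdaf → nozosdafesh) adds no- … -esh around the stem, so the same rule applies.
The other pattern: stems whose last vowel is 'e' or 'i' change the last vowel to 'a'.
So wudakag → nowudakagesh.

nowudakagesh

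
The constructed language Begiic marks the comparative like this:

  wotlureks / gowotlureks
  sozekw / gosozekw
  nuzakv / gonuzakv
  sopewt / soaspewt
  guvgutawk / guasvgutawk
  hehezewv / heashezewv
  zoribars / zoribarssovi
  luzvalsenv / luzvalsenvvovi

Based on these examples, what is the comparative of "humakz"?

nuzakv and hehezewv both end in -v yet inflect differently (gonuzakv, heashezewv), so the final letter is not what conditions the rule; the second-to-last letter is.
"humakz" has second-to-last letter 'k'. The stems whose second-to-last letter is 'k' (wotlureks → gowotlureks, sozekw → gosozekw, nuzakv → gonuzakv) add the prefix go-.
So humakz → gohumakz.

gohumakz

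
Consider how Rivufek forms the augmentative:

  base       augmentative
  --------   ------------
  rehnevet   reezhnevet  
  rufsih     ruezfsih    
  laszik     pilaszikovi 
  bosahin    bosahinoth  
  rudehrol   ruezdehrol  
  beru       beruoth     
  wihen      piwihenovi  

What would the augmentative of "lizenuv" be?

pilizenuvovi

wihen and bosahin both end in -n yet inflect differently (piwihenovi, bosahinoth), so the final letter is not what conditions the rule; the first letter is.
"lizenuv" begins with l-. The one such stem in the data (laszik → pilaszikovi) adds pi- … -ovi around the stem, so the same rule applies.
The other patterns: stems beginning with b- add -oth; stems beginning with r- insert -ez- after the first vowel.
So lizenuv → pilizenuvovi.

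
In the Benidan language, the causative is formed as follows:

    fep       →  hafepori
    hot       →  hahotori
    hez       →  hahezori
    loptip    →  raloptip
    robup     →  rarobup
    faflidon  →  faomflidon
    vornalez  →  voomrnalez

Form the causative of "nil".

hanilori

"nil" has 1 vowel. The stems with 1 vowel (fep → hafepori, hot → hahotori, hez → hahezori) add ha- … -ori around the stem.
The other patterns: stems with 2 vowels add the prefix ra-; stems with 3 vowels insert -om- after the first vowel.
So nil → hanilori.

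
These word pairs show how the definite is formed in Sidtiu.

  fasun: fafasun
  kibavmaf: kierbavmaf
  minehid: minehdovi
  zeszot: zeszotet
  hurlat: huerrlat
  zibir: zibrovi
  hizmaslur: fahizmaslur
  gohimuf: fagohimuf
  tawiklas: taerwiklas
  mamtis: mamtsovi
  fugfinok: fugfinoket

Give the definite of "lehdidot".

gohimuf and kibavmaf both end in -f yet inflect differently (fagohimuf, kierbavmaf), so the final letter is not what conditions the rule; the last vowel is.
"lehdidot" has last vowel 'o'. The stems whose last vowel is 'o' (fugfinok → fugfinoket, zeszot → zeszotet) add -et.
So lehdidot → lehdidotet.

lehdidotet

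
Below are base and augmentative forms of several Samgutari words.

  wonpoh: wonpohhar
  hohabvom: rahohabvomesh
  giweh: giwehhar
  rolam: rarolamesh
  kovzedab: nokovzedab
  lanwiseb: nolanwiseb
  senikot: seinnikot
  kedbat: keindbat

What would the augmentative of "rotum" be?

rarotumesh

"rotum" ends in -m. The stems ending in -m (rolam → rarolamesh, hohabvom → rahohabvomesh) add ra- … -esh around the stem.
So rotum → rarotumesh.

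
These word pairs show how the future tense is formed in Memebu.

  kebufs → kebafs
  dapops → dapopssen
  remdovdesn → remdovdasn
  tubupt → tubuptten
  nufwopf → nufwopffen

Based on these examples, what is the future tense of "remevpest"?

remevpast

dapops and kebufs both end in -s yet inflect differently (dapopssen, kebafs), so the final letter is not what conditions the rule; the second-to-last letter is.
"remevpest" has second-to-last letter 's'. The one such stem in the data (remdovdesn → remdovdasn) changes the last vowel to 'a' (as does kebufs), so the same rule applies.
The other pattern: stems whose second-to-last letter is 'p' double the final consonant and add -en.
So remevpest → remevpast.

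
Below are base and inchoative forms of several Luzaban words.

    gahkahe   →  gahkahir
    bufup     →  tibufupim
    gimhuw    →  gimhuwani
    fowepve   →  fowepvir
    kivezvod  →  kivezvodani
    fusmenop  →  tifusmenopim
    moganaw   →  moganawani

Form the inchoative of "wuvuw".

fusmenop and kivezvod both have last vowel 'o' yet inflect differently (tifusmenopim, kivezvodani), so the last vowel is not what conditions the rule; the final letter is.
"wuvuw" ends in -w. The stems ending in -w (moganaw → moganawani, gimhuw → gimhuwani) add -ani.
The other patterns: stems ending in -p add ti- … -im around the stem; stems ending in -e drop the final letter and add -ir.
So wuvuw → wuvuwani.

wuvuwani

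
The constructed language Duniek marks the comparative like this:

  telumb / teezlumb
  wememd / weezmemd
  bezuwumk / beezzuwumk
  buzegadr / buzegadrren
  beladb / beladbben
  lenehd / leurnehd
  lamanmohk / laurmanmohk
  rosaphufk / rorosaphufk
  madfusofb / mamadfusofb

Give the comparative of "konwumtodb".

konwumtodbben

telumb and beladb both end in -b yet inflect differently (teezlumb, beladbben), so the final letter is not what conditions the rule; the second-to-last letter is.
"konwumtodb" has second-to-last letter 'd'. The stems whose second-to-last letter is 'd' (buzegadr → buzegadrren, beladb → beladbben) double the final consonant and add -en.
So konwumtodb → konwumtodbben.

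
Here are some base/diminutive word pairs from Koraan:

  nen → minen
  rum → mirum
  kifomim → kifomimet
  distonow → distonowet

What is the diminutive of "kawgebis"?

rum and kifomim both end in -m yet inflect differently (mirum, kifomimet), so the final letter is not what conditions the rule; the number of vowels is.
"kawgebis" has 3 vowels. The stems with 3 vowels (kifomim → kifomimet, distonow → distonowet) add -et.
So kawgebis → kawgebiset.

kawgebiset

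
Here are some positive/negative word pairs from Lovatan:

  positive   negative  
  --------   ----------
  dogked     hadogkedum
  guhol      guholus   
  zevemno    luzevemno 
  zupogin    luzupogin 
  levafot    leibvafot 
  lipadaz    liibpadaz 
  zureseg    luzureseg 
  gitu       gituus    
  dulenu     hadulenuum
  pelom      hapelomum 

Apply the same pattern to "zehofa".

gitu and dulenu both end in -u yet inflect differently (gituus, hadulenuum), so the final letter is not what conditions the rule; the first letter is.
"zehofa" begins with z-. The stems beginning with z- (zevemno → luzevemno, zureseg → luzureseg, zupogin → luzupogin) add the prefix lu-.
So zehofa → luzehofa.

luzehofa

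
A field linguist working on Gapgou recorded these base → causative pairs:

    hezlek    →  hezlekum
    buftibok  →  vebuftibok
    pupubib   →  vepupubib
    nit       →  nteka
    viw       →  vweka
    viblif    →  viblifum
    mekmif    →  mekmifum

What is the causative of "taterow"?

vetaterow

hezlek and buftibok both end in -k yet inflect differently (hezlekum, vebuftibok), so the final letter is not what conditions the rule; the number of vowels is.
"taterow" has 3 vowels. The stems with 3 vowels (pupubib → vepupubib, buftibok → vebuftibok) add the prefix ve-.
The other patterns: stems with 1 vowel delete the last vowel and add -eka; stems with 2 vowels add -um.
So taterow → vetaterow.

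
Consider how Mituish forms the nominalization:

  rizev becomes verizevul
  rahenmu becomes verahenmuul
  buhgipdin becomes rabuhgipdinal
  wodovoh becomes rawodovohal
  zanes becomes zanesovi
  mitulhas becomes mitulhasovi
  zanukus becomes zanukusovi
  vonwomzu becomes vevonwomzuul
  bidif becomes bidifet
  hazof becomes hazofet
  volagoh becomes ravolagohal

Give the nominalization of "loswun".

raloswunal

hazof and wodovoh both have last vowel 'o' yet inflect differently (hazofet, rawodovohal), so the last vowel is not what conditions the rule; the final letter is.
"loswun" ends in -n. The one such stem in the data (buhgipdin → rabuhgipdinal) adds ra- … -al around the stem, so the same rule applies.
The other patterns: stems ending in -f add -et; stems ending in -s add -ovi; stems ending in -u or -v add ve- … -ul around the stem.
So loswun → raloswunal.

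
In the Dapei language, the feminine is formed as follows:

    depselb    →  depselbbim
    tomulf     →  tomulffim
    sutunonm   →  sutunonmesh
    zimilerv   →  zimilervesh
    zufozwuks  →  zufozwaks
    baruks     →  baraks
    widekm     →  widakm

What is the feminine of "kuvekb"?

sutunonm and widekm both end in -m yet inflect differently (sutunonmesh, widakm), so the final letter is not what conditions the rule; the second-to-last letter is.
"kuvekb" has second-to-last letter 'k'. The stems whose second-to-last letter is 'k' (zufozwuks → zufozwaks, baruks → baraks, widekm → widakm) change the last vowel to 'a'.
The other patterns: stems whose second-to-last letter is 'l' double the final consonant and add -im; stems whose second-to-last letter is 'n' or 'r' add -esh.
So kuvekb → kuvakb.

kuvakb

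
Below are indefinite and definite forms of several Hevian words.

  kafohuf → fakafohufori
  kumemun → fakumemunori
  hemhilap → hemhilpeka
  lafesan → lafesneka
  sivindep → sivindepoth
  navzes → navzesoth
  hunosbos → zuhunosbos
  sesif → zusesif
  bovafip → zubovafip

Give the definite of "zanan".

zanneka

kumemun and lafesan both end in -n yet inflect differently (fakumemunori, lafesneka), so the final letter is not what conditions the rule; the last vowel is.
"zanan" has last vowel 'a'. The stems whose last vowel is 'a' (hemhilap → hemhilpeka, lafesan → lafesneka) delete the last vowel and add -eka.
So zanan → zanneka.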